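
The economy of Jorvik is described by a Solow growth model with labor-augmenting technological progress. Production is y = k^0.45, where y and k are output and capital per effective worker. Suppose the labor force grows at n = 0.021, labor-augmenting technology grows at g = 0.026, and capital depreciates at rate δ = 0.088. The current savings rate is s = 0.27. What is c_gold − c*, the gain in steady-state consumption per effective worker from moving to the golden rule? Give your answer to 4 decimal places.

Break-even investment rate: n + g + δ = 0.021 + 0.026 + 0.088 = 0.135.
Current steady state (s = 0.27): k* = (0.27/0.135)^(1/0.55) ≈ 3.5264, y* = 3.5264^0.45 ≈ 1.7632, c* = (1−0.27)·1.7632 ≈ 1.2871.
Maximizing c = f(k) − (n+g+δ)·k gives f'(k) = n+g+δ, i.e. 0.45·k^(0.45−1) = 0.135, so k_gold = (0.45/0.135)^(1/0.55) ≈ 8.9267.
y_gold = 8.9267^0.45 ≈ 2.6780, c_gold = y_gold − 0.135·k_gold ≈ 1.4729.
Gain: Δc = 1.4729 − 1.2871 ≈ 0.1858.

Δc ≈ 0.1858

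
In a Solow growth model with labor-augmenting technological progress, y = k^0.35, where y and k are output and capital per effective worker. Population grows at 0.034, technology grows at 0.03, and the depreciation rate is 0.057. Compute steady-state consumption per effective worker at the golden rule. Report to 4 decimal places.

c_gold ≈ 1.1516

n + g + δ = 0.034 + 0.03 + 0.057 = 0.121.
Setting f'(k) = n+g+δ gives 0.35·k^(0.35−1) = 0.121, hence k_gold = (0.35/0.121)^(1/0.65) ≈ 5.1247.
y_gold = 5.1247^0.35 ≈ 1.7717.
c_gold = y_gold − (n+g+δ)·k_gold = 1.7717 − 0.121·5.1247 ≈ 1.1516.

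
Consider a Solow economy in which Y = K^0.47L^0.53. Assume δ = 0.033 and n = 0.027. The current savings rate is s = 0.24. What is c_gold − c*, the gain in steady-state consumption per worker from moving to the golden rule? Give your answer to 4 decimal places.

The effective depreciation rate is n + δ = 0.027 + 0.033 = 0.06.
Current steady state (s = 0.24): k* = (0.24/0.06)^(1/0.53) ≈ 13.6761, y* = 13.6761^0.47 ≈ 3.4190, c* = (1−0.24)·3.4190 ≈ 2.5985.
At the golden rule the marginal product of capital equals n+δ: 0.47·k^(0.47−1) = 0.06. Solving, k_gold = (0.47/0.06)^(1/0.53) ≈ 48.6062.
y_gold = 48.6062^0.47 ≈ 6.2050, c_gold = y_gold − 0.06·k_gold ≈ 3.2887.
Gain: Δc = 3.2887 − 2.5985 ≈ 0.6902.

Δc ≈ 0.6902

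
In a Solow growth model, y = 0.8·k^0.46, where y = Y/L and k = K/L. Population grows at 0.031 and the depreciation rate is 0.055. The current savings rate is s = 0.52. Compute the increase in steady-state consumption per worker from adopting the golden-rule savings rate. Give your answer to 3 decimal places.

n + δ = 0.031 + 0.055 = 0.086.
Current steady state (s = 0.52): k* = (0.52·0.8/0.086)^(1/0.54) ≈ 18.5254, y* = 0.8·18.5254^0.46 ≈ 3.0638, c* = (1−0.52)·3.0638 ≈ 1.4706.
Setting f'(k) = n+δ gives 0.46·0.8·k^(0.46−1) = 0.086, hence k_gold = (0.46·0.8/0.086)^(1/0.54) ≈ 14.7627.
y_gold = 0.8·14.7627^0.46 ≈ 2.7600, c_gold = y_gold − 0.086·k_gold ≈ 1.4904.
Gain: Δc = 1.4904 − 1.4706 ≈ 0.0198.

Δc ≈ 0.020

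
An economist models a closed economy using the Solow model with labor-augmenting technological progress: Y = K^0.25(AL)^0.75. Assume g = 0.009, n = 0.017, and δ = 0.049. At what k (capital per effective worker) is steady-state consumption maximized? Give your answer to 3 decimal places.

k_gold ≈ 4.979

Break-even investment rate: n + g + δ = 0.017 + 0.009 + 0.049 = 0.075.
Setting f'(k) = n+g+δ gives 0.25·k^(0.25−1) = 0.075, hence k_gold = (0.25/0.075)^(1/0.75) ≈ 4.9793.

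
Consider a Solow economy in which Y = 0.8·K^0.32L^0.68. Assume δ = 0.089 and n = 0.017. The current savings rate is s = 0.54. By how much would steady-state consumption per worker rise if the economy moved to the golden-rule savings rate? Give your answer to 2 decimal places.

The effective depreciation rate is n + δ = 0.017 + 0.089 = 0.106.
Current steady state (s = 0.54): k* = (0.54·0.8/0.106)^(1/0.68) ≈ 7.8944, y* = 0.8·7.8944^0.32 ≈ 1.5496, c* = (1−0.54)·1.5496 ≈ 0.7128.
Setting f'(k) = n+δ gives 0.32·0.8·k^(0.32−1) = 0.106, hence k_gold = (0.32·0.8/0.106)^(1/0.68) ≈ 3.6571.
y_gold = 0.8·3.6571^0.32 ≈ 1.2114, c_gold = y_gold − 0.106·k_gold ≈ 0.8238.
Gain: Δc = 0.8238 − 0.7128 ≈ 0.1109.

Δc ≈ 0.11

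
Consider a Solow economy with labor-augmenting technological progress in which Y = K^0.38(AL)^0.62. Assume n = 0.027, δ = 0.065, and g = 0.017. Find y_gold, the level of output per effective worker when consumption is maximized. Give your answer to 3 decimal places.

n + g + δ = 0.027 + 0.017 + 0.065 = 0.109.
Setting f'(k) = n+g+δ gives 0.38·k^(0.38−1) = 0.109, hence k_gold = (0.38/0.109)^(1/0.62) ≈ 7.4950.
Output: y_gold = k_gold^0.38 = 7.4950^0.38 ≈ 2.1499.

y_gold ≈ 2.150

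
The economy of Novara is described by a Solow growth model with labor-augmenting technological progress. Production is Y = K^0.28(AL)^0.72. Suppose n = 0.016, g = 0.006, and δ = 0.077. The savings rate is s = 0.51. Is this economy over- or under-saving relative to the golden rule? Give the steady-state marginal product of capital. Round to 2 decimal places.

over-saving; MPK ≈ 0.05

Capital per effective worker breaks even when investment replaces (n + g + δ)·k; here n + g + δ = 0.099.
Steady-state k*: s·k^0.28 = 0.099·k gives k* = (0.51/0.099)^(1/0.72) ≈ 9.7454.
MPK = 0.28·9.7454^(-0.72) ≈ 0.0544.
MPK < n+g+δ = 0.099, so the economy is dynamically inefficient (over-saving).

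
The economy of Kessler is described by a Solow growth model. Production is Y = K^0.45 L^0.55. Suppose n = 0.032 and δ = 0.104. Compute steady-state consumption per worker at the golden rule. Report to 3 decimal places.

n + δ = 0.032 + 0.104 = 0.136.
Golden rule sets MPK = n+δ: 0.45·k^(0.45−1) = 0.136, so k_gold = (0.45/0.136)^(1/0.55) ≈ 8.8077.
y_gold = 8.8077^0.45 ≈ 2.6619.
c_gold = y_gold − (n+δ)·k_gold = 2.6619 − 0.136·8.8077 ≈ 1.4640.

c_gold ≈ 1.464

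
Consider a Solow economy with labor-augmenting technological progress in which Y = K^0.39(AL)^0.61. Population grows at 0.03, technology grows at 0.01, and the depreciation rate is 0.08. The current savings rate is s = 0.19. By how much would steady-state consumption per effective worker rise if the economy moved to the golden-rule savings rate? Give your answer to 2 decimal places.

Δc ≈ 0.21

Capital per effective worker breaks even when investment replaces (n + g + δ)·k; here n + g + δ = 0.12.
Current steady state (s = 0.19): k* = (0.19/0.12)^(1/0.61) ≈ 2.1241, y* = 2.1241^0.39 ≈ 1.3415, c* = (1−0.19)·1.3415 ≈ 1.0866.
At the golden rule the marginal product of capital equals n+g+δ: 0.39·k^(0.39−1) = 0.12. Solving, k_gold = (0.39/0.12)^(1/0.61) ≈ 6.9048.
y_gold = 6.9048^0.39 ≈ 2.1246, c_gold = y_gold − 0.12·k_gold ≈ 1.2960.
Gain: Δc = 1.2960 − 1.0866 ≈ 0.2094.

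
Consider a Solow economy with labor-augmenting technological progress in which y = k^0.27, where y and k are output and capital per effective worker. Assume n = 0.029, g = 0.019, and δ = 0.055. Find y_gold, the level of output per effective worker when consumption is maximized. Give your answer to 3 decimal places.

Capital per effective worker breaks even when investment replaces (n + g + δ)·k; here n + g + δ = 0.103.
Maximizing c = f(k) − (n+g+δ)·k gives f'(k) = n+g+δ, i.e. 0.27·k^(0.27−1) = 0.103, so k_gold = (0.27/0.103)^(1/0.73) ≈ 3.7439.
Output: y_gold = k_gold^0.27 = 3.7439^0.27 ≈ 1.4282.

y_gold ≈ 1.428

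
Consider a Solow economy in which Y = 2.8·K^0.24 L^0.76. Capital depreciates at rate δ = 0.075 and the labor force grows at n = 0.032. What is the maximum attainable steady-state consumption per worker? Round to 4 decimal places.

n + δ = 0.032 + 0.075 = 0.107.
At the golden rule the marginal product of capital equals n+δ: 0.24·2.8·k^(0.24−1) = 0.107. Solving, k_gold = (0.24·2.8/0.107)^(1/0.76) ≈ 11.2197.
y_gold = 2.8·11.2197^0.24 ≈ 5.0021.
c_gold = y_gold − (n+δ)·k_gold = 5.0021 − 0.107·11.2197 ≈ 3.8016.

c_gold ≈ 3.8016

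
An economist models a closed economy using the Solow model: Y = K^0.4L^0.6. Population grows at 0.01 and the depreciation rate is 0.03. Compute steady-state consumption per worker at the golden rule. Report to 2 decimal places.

c_gold ≈ 2.78

Break-even investment rate: n + δ = 0.01 + 0.03 = 0.04.
At the golden rule the marginal product of capital equals n+δ: 0.4·k^(0.4−1) = 0.04. Solving, k_gold = (0.4/0.04)^(1/0.6) ≈ 46.4159.
y_gold = 46.4159^0.4 ≈ 4.6416.
c_gold = y_gold − (n+δ)·k_gold = 4.6416 − 0.04·46.4159 ≈ 2.7850.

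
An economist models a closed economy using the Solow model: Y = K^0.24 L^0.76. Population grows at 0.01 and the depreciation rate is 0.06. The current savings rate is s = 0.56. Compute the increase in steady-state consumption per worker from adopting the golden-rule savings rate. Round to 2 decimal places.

Δc ≈ 0.27

The effective depreciation rate is n + δ = 0.01 + 0.06 = 0.07.
Current steady state (s = 0.56): k* = (0.56/0.07)^(1/0.76) ≈ 15.4268, y* = 15.4268^0.24 ≈ 1.9284, c* = (1−0.56)·1.9284 ≈ 0.8485.
Maximizing c = f(k) − (n+δ)·k gives f'(k) = n+δ, i.e. 0.24·k^(0.24−1) = 0.07, so k_gold = (0.24/0.07)^(1/0.76) ≈ 5.0594.
y_gold = 5.0594^0.24 ≈ 1.4756, c_gold = y_gold − 0.07·k_gold ≈ 1.1215.
Gain: Δc = 1.1215 − 0.8485 ≈ 0.2730.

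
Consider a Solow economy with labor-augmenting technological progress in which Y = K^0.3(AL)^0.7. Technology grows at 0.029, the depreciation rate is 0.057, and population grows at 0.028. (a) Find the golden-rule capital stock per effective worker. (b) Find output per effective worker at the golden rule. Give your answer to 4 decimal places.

(a) k_gold ≈ 3.9839; (b) y_gold ≈ 1.5139

The effective depreciation rate is n + g + δ = 0.028 + 0.029 + 0.057 = 0.114.
Maximizing c = f(k) − (n+g+δ)·k gives f'(k) = n+g+δ, i.e. 0.3·k^(0.3−1) = 0.114, so k_gold = (0.3/0.114)^(1/0.7) ≈ 3.9839.
y_gold = 3.9839^0.3 ≈ 1.5139.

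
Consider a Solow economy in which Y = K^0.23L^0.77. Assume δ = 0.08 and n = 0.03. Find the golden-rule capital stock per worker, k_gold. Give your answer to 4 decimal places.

k_gold ≈ 2.6063

The effective depreciation rate is n + δ = 0.03 + 0.08 = 0.11.
Golden rule sets MPK = n+δ: 0.23·k^(0.23−1) = 0.11, so k_gold = (0.23/0.11)^(1/0.77) ≈ 2.6063.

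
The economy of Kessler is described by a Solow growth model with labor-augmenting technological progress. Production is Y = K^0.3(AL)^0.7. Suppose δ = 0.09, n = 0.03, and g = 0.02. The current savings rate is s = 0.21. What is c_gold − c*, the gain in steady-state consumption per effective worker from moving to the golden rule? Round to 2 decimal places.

Break-even investment rate: n + g + δ = 0.03 + 0.02 + 0.09 = 0.14.
Current steady state (s = 0.21): k* = (0.21/0.14)^(1/0.7) ≈ 1.7847, y* = 1.7847^0.3 ≈ 1.1898, c* = (1−0.21)·1.1898 ≈ 0.9399.
At the golden rule the marginal product of capital equals n+g+δ: 0.3·k^(0.3−1) = 0.14. Solving, k_gold = (0.3/0.14)^(1/0.7) ≈ 2.9706.
y_gold = 2.9706^0.3 ≈ 1.3863, c_gold = y_gold − 0.14·k_gold ≈ 0.9704.
Gain: Δc = 0.9704 − 0.9399 ≈ 0.0305.

Δc ≈ 0.03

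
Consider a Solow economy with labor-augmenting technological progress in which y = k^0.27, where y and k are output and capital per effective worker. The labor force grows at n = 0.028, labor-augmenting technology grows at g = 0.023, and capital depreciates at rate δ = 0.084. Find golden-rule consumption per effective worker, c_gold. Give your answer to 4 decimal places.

c_gold ≈ 0.9433

The effective depreciation rate is n + g + δ = 0.028 + 0.023 + 0.084 = 0.135.
Golden rule sets MPK = n+g+δ: 0.27·k^(0.27−1) = 0.135, so k_gold = (0.27/0.135)^(1/0.73) ≈ 2.5845.
y_gold = 2.5845^0.27 ≈ 1.2922.
c_gold = y_gold − (n+g+δ)·k_gold = 1.2922 − 0.135·2.5845 ≈ 0.9433.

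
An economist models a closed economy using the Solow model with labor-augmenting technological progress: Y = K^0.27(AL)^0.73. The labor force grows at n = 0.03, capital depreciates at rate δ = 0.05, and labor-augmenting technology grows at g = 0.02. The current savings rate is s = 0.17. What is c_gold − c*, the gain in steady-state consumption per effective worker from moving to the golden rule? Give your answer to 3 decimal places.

Δc ≈ 0.044

Capital per effective worker breaks even when investment replaces (n + g + δ)·k; here n + g + δ = 0.1.
Current steady state (s = 0.17): k* = (0.17/0.1)^(1/0.73) ≈ 2.0686, y* = 2.0686^0.27 ≈ 1.2168, c* = (1−0.17)·1.2168 ≈ 1.0100.
Golden rule sets MPK = n+g+δ: 0.27·k^(0.27−1) = 0.1, so k_gold = (0.27/0.1)^(1/0.73) ≈ 3.8986.
y_gold = 3.8986^0.27 ≈ 1.4439, c_gold = y_gold − 0.1·k_gold ≈ 1.0541.
Gain: Δc = 1.0541 − 1.0100 ≈ 0.0441.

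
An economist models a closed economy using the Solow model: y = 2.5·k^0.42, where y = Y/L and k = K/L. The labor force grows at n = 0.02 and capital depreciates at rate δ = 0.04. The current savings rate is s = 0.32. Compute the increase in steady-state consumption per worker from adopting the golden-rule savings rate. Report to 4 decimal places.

n + δ = 0.02 + 0.04 = 0.06.
Current steady state (s = 0.32): k* = (0.32·2.5/0.06)^(1/0.58) ≈ 87.0061, y* = 2.5·87.0061^0.42 ≈ 16.3136, c* = (1−0.32)·16.3136 ≈ 11.0933.
Maximizing c = f(k) − (n+δ)·k gives f'(k) = n+δ, i.e. 0.42·2.5·k^(0.42−1) = 0.06, so k_gold = (0.42·2.5/0.06)^(1/0.58) ≈ 139.0494.
y_gold = 2.5·139.0494^0.42 ≈ 19.8642, c_gold = y_gold − 0.06·k_gold ≈ 11.5212.
Gain: Δc = 11.5212 − 11.0933 ≈ 0.4280.

Δc ≈ 0.4280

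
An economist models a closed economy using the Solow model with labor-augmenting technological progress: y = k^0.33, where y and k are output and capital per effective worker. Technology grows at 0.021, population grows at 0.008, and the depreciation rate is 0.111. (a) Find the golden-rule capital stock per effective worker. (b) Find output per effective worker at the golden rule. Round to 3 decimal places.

(a) k_gold ≈ 3.596; (b) y_gold ≈ 1.526

Capital per effective worker breaks even when investment replaces (n + g + δ)·k; here n + g + δ = 0.14.
Maximizing c = f(k) − (n+g+δ)·k gives f'(k) = n+g+δ, i.e. 0.33·k^(0.33−1) = 0.14, so k_gold = (0.33/0.14)^(1/0.67) ≈ 3.5958.
y_gold = 3.5958^0.33 ≈ 1.5255.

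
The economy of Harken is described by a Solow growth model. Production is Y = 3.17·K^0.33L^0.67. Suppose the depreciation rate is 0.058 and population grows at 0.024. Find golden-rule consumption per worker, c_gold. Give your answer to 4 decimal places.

c_gold ≈ 7.4432

Break-even investment rate: n + δ = 0.024 + 0.058 = 0.082.
Golden rule sets MPK = n+δ: 0.33·3.17·k^(0.33−1) = 0.082, so k_gold = (0.33·3.17/0.082)^(1/0.67) ≈ 44.7082.
y_gold = 3.17·44.7082^0.33 ≈ 11.1093.
c_gold = y_gold − (n+δ)·k_gold = 11.1093 − 0.082·44.7082 ≈ 7.4432.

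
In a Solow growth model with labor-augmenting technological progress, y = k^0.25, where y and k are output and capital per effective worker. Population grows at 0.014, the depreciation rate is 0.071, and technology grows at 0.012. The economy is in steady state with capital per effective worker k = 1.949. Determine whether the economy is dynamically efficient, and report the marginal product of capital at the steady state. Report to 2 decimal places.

Capital per effective worker breaks even when investment replaces (n + g + δ)·k; here n + g + δ = 0.097.
MPK = 0.25·k^(0.25−1) = 0.25·1.949^(-0.75) ≈ 0.1516.
MPK > 0.097, so the economy is dynamically efficient (under-saving).

dynamically efficient; MPK ≈ 0.15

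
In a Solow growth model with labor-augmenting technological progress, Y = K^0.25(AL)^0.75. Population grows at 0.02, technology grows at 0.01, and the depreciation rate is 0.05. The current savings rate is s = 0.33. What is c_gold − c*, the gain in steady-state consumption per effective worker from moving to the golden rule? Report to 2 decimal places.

The effective depreciation rate is n + g + δ = 0.02 + 0.01 + 0.05 = 0.08.
Current steady state (s = 0.33): k* = (0.33/0.08)^(1/0.75) ≈ 6.6155, y* = 6.6155^0.25 ≈ 1.6038, c* = (1−0.33)·1.6038 ≈ 1.0745.
Setting f'(k) = n+g+δ gives 0.25·k^(0.25−1) = 0.08, hence k_gold = (0.25/0.08)^(1/0.75) ≈ 4.5688.
y_gold = 4.5688^0.25 ≈ 1.4620, c_gold = y_gold − 0.08·k_gold ≈ 1.0965.
Gain: Δc = 1.0965 − 1.0745 ≈ 0.0220.

Δc ≈ 0.02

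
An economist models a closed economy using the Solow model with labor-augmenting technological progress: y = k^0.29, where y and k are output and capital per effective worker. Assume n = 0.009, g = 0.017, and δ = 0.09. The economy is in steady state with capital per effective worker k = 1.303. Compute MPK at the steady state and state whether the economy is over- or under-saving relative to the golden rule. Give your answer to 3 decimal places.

n + g + δ = 0.009 + 0.017 + 0.09 = 0.116.
MPK = 0.29·k^(0.29−1) = 0.29·1.303^(-0.71) ≈ 0.2403.
MPK > 0.116, so the economy is dynamically efficient (under-saving).

under-saving; MPK ≈ 0.240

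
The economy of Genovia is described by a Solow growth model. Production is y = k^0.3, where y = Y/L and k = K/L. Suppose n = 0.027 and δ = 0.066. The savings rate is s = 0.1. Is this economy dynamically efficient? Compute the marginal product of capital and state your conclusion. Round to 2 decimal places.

Capital per worker breaks even when investment replaces (n + δ)·k; here n + δ = 0.093.
Steady-state k*: s·k^0.3 = 0.093·k gives k* = (0.1/0.093)^(1/0.7) ≈ 1.1092.
MPK = 0.3·1.1092^(-0.7) ≈ 0.2790.
MPK > n+δ = 0.093, so the economy is dynamically efficient (under-saving).

dynamically efficient; MPK ≈ 0.28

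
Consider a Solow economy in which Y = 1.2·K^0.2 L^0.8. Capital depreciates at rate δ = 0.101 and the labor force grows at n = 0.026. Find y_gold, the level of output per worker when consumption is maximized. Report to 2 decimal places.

y_gold ≈ 1.41

The effective depreciation rate is n + δ = 0.026 + 0.101 = 0.127.
Maximizing c = f(k) − (n+δ)·k gives f'(k) = n+δ, i.e. 0.2·1.2·k^(0.2−1) = 0.127, so k_gold = (0.2·1.2/0.127)^(1/0.8) ≈ 2.2157.
Output: y_gold = 1.2·k_gold^0.2 = 1.2·2.2157^0.2 ≈ 1.4070.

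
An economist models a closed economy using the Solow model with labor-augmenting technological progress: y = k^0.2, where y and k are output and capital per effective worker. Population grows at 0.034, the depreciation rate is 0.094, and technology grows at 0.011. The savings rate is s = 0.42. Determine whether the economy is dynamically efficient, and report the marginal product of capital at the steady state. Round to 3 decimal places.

Capital per effective worker breaks even when investment replaces (n + g + δ)·k; here n + g + δ = 0.139.
Steady-state k*: s·k^0.2 = 0.139·k gives k* = (0.42/0.139)^(1/0.8) ≈ 3.9838.
MPK = 0.2·3.9838^(-0.8) ≈ 0.0662.
MPK < n+g+δ = 0.139, so the economy is dynamically inefficient (over-saving).

dynamically inefficient; MPK ≈ 0.066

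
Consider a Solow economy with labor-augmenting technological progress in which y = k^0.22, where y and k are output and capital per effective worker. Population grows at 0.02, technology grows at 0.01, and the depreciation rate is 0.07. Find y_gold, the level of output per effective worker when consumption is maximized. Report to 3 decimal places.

y_gold ≈ 1.249

Break-even investment rate: n + g + δ = 0.02 + 0.01 + 0.07 = 0.1.
Setting f'(k) = n+g+δ gives 0.22·k^(0.22−1) = 0.1, hence k_gold = (0.22/0.1)^(1/0.78) ≈ 2.7479.
Output: y_gold = k_gold^0.22 = 2.7479^0.22 ≈ 1.2491.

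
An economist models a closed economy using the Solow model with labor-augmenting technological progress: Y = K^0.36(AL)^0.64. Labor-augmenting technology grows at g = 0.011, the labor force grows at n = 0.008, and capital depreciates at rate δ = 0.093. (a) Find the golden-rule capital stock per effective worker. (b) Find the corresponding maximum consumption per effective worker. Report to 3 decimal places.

The effective depreciation rate is n + g + δ = 0.008 + 0.011 + 0.093 = 0.112.
Maximizing c = f(k) − (n+g+δ)·k gives f'(k) = n+g+δ, i.e. 0.36·k^(0.36−1) = 0.112, so k_gold = (0.36/0.112)^(1/0.64) ≈ 6.1990.
y_gold = 6.1990^0.36 ≈ 1.9286; c_gold = y_gold − 0.112·k_gold ≈ 1.2343.

(a) k_gold ≈ 6.199; (b) c_gold ≈ 1.234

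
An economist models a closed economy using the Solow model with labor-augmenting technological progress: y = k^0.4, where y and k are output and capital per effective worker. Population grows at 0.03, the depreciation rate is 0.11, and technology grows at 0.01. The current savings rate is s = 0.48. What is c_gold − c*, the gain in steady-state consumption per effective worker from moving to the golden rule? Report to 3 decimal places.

Δc ≈ 0.025

The effective depreciation rate is n + g + δ = 0.03 + 0.01 + 0.11 = 0.15.
Current steady state (s = 0.48): k* = (0.48/0.15)^(1/0.6) ≈ 6.9489, y* = 6.9489^0.4 ≈ 2.1715, c* = (1−0.48)·2.1715 ≈ 1.1292.
At the golden rule the marginal product of capital equals n+g+δ: 0.4·k^(0.4−1) = 0.15. Solving, k_gold = (0.4/0.15)^(1/0.6) ≈ 5.1280.
y_gold = 5.1280^0.4 ≈ 1.9230, c_gold = y_gold − 0.15·k_gold ≈ 1.1538.
Gain: Δc = 1.1538 − 1.1292 ≈ 0.0246.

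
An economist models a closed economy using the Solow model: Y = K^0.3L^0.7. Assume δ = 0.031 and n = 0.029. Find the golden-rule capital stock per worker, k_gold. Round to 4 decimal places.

n + δ = 0.029 + 0.031 = 0.06.
Maximizing c = f(k) − (n+δ)·k gives f'(k) = n+δ, i.e. 0.3·k^(0.3−1) = 0.06, so k_gold = (0.3/0.06)^(1/0.7) ≈ 9.9662.

k_gold ≈ 9.9662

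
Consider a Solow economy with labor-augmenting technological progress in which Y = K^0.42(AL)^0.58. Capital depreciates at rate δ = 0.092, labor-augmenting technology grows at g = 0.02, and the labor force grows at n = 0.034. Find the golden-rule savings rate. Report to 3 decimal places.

Capital per effective worker breaks even when investment replaces (n + g + δ)·k; here n + g + δ = 0.146.
At the golden rule MPK = n+g+δ, and in any Cobb-Douglas steady state s = (n+g+δ)·k/y = MPK·k/y = capital's share 0.42.

s_gold = 0.420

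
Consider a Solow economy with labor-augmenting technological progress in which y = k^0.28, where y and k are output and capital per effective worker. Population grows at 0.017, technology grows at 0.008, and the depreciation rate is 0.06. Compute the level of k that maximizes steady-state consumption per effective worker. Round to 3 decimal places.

k_gold ≈ 5.237

Break-even investment rate: n + g + δ = 0.017 + 0.008 + 0.06 = 0.085.
Setting f'(k) = n+g+δ gives 0.28·k^(0.28−1) = 0.085, hence k_gold = (0.28/0.085)^(1/0.72) ≈ 5.2370.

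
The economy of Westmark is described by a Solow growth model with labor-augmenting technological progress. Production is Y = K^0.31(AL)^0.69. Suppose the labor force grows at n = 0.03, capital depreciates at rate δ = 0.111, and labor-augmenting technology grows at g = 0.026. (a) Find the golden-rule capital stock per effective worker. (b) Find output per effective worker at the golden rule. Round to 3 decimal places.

The effective depreciation rate is n + g + δ = 0.03 + 0.026 + 0.111 = 0.167.
At the golden rule the marginal product of capital equals n+g+δ: 0.31·k^(0.31−1) = 0.167. Solving, k_gold = (0.31/0.167)^(1/0.69) ≈ 2.4510.
y_gold = 2.4510^0.31 ≈ 1.3204.

(a) k_gold ≈ 2.451; (b) y_gold ≈ 1.320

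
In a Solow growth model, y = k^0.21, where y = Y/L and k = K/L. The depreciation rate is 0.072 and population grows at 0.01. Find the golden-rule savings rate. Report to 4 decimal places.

n + δ = 0.01 + 0.072 = 0.082.
At the golden rule MPK = n+δ, and in any Cobb-Douglas steady state s = (n+δ)·k/y = MPK·k/y = capital's share 0.21.

s_gold = 0.2100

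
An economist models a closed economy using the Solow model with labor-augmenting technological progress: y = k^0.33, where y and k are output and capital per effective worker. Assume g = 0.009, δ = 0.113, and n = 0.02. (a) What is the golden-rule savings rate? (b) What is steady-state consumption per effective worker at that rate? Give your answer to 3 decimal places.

The effective depreciation rate is n + g + δ = 0.02 + 0.009 + 0.113 = 0.142.
For Cobb-Douglas, s_gold equals capital's share: s_gold = 0.33.
At the golden rule the marginal product of capital equals n+g+δ: 0.33·k^(0.33−1) = 0.142. Solving, k_gold = (0.33/0.142)^(1/0.67) ≈ 3.5205.
y_gold = 3.5205^0.33 ≈ 1.5149; c_gold = (1−0.33)·y_gold ≈ 1.0150.

(a) s_gold = 0.330; (b) c_gold ≈ 1.015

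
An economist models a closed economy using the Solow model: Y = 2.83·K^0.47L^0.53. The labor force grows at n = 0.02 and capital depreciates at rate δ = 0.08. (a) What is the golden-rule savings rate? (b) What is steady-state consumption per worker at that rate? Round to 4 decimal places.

n + δ = 0.02 + 0.08 = 0.1.
For Cobb-Douglas, s_gold equals capital's share: s_gold = 0.47.
Maximizing c = f(k) − (n+δ)·k gives f'(k) = n+δ, i.e. 0.47·2.83·k^(0.47−1) = 0.1, so k_gold = (0.47·2.83/0.1)^(1/0.53) ≈ 131.9886.
y_gold = 2.83·131.9886^0.47 ≈ 28.0827; c_gold = (1−0.47)·y_gold ≈ 14.8838.

(a) s_gold = 0.4700; (b) c_gold ≈ 14.8838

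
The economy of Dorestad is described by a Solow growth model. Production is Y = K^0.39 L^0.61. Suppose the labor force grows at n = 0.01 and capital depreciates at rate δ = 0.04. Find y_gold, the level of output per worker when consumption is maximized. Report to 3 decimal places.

Capital per worker breaks even when investment replaces (n + δ)·k; here n + δ = 0.05.
Golden rule sets MPK = n+δ: 0.39·k^(0.39−1) = 0.05, so k_gold = (0.39/0.05)^(1/0.61) ≈ 29.0035.
Output: y_gold = k_gold^0.39 = 29.0035^0.39 ≈ 3.7184.

y_gold ≈ 3.718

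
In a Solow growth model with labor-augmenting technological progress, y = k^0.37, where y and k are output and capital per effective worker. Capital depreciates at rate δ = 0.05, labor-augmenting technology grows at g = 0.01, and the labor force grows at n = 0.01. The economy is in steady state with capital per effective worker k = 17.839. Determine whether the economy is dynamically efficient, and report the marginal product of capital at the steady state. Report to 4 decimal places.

Break-even investment rate: n + g + δ = 0.01 + 0.01 + 0.05 = 0.07.
MPK = 0.37·k^(0.37−1) = 0.37·17.839^(-0.63) ≈ 0.0602.
MPK < 0.07, so the economy is dynamically inefficient (over-saving).

dynamically inefficient; MPK ≈ 0.0602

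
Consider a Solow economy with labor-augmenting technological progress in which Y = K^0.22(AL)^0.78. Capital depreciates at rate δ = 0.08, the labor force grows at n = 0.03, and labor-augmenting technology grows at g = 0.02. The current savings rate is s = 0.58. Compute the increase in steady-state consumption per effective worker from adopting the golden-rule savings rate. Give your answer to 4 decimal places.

Δc ≈ 0.2644

Break-even investment rate: n + g + δ = 0.03 + 0.02 + 0.08 = 0.13.
Current steady state (s = 0.58): k* = (0.58/0.13)^(1/0.78) ≈ 6.8026, y* = 6.8026^0.22 ≈ 1.5247, c* = (1−0.58)·1.5247 ≈ 0.6404.
At the golden rule the marginal product of capital equals n+g+δ: 0.22·k^(0.22−1) = 0.13. Solving, k_gold = (0.22/0.13)^(1/0.78) ≈ 1.9630.
y_gold = 1.9630^0.22 ≈ 1.1600, c_gold = y_gold − 0.13·k_gold ≈ 0.9048.
Gain: Δc = 0.9048 − 0.6404 ≈ 0.2644.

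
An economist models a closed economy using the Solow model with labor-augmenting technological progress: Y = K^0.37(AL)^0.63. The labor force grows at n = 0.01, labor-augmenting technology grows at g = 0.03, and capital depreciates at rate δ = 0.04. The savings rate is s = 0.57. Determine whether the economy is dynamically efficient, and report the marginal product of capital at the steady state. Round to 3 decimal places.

The effective depreciation rate is n + g + δ = 0.01 + 0.03 + 0.04 = 0.08.
Steady-state k*: s·k^0.37 = 0.08·k gives k* = (0.57/0.08)^(1/0.63) ≈ 22.5749.
MPK = 0.37·22.5749^(-0.63) ≈ 0.0519.
MPK < n+g+δ = 0.08, so the economy is dynamically inefficient (over-saving).

dynamically inefficient; MPK ≈ 0.052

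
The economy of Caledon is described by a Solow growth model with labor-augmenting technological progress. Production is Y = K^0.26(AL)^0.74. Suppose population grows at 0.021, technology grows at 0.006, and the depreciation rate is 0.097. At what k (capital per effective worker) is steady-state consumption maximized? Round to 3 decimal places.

k_gold ≈ 2.720

The effective depreciation rate is n + g + δ = 0.021 + 0.006 + 0.097 = 0.124.
At the golden rule the marginal product of capital equals n+g+δ: 0.26·k^(0.26−1) = 0.124. Solving, k_gold = (0.26/0.124)^(1/0.74) ≈ 2.7198.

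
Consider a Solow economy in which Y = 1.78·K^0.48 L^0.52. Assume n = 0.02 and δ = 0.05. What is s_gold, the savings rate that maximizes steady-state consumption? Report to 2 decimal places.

n + δ = 0.02 + 0.05 = 0.07.
At the golden rule MPK = n+δ, and in any Cobb-Douglas steady state s = (n+δ)·k/y = MPK·k/y = capital's share 0.48.

s_gold = 0.48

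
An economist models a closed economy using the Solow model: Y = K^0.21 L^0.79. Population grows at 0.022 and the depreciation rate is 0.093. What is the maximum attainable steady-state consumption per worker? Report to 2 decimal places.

c_gold ≈ 0.93

The effective depreciation rate is n + δ = 0.022 + 0.093 = 0.115.
At the golden rule the marginal product of capital equals n+δ: 0.21·k^(0.21−1) = 0.115. Solving, k_gold = (0.21/0.115)^(1/0.79) ≈ 2.1431.
y_gold = 2.1431^0.21 ≈ 1.1736.
c_gold = y_gold − (n+δ)·k_gold = 1.1736 − 0.115·2.1431 ≈ 0.9271.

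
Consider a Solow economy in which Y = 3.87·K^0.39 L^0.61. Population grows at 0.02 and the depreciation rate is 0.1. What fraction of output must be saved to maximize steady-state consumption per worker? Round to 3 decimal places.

Break-even investment rate: n + δ = 0.02 + 0.1 = 0.12.
At the golden rule MPK = n+δ, and in any Cobb-Douglas steady state s = (n+δ)·k/y = MPK·k/y = capital's share 0.39.

s_gold = 0.390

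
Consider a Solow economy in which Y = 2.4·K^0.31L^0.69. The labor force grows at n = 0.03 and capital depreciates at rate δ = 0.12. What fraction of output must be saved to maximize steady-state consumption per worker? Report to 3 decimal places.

n + δ = 0.03 + 0.12 = 0.15.
At the golden rule MPK = n+δ, and in any Cobb-Douglas steady state s = (n+δ)·k/y = MPK·k/y = capital's share 0.31.

s_gold = 0.310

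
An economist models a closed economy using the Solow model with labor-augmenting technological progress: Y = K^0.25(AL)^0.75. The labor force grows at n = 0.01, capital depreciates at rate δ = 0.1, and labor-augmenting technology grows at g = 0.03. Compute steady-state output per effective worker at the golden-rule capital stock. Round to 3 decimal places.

y_gold ≈ 1.213

Capital per effective worker breaks even when investment replaces (n + g + δ)·k; here n + g + δ = 0.14.
At the golden rule the marginal product of capital equals n+g+δ: 0.25·k^(0.25−1) = 0.14. Solving, k_gold = (0.25/0.14)^(1/0.75) ≈ 2.1665.
Output: y_gold = k_gold^0.25 = 2.1665^0.25 ≈ 1.2132.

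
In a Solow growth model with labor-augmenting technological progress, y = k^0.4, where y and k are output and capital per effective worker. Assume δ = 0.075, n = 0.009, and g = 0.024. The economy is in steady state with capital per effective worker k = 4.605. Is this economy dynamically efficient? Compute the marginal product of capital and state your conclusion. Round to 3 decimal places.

dynamically efficient; MPK ≈ 0.160

Break-even investment rate: n + g + δ = 0.009 + 0.024 + 0.075 = 0.108.
MPK = 0.4·k^(0.4−1) = 0.4·4.605^(-0.6) ≈ 0.1600.
MPK > 0.108, so the economy is dynamically efficient (under-saving).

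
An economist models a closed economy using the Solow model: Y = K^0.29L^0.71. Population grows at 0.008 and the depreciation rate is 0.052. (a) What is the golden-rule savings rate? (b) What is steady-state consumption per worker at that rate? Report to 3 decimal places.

(a) s_gold = 0.290; (b) c_gold ≈ 1.351

The effective depreciation rate is n + δ = 0.008 + 0.052 = 0.06.
For Cobb-Douglas, s_gold equals capital's share: s_gold = 0.29.
At the golden rule the marginal product of capital equals n+δ: 0.29·k^(0.29−1) = 0.06. Solving, k_gold = (0.29/0.06)^(1/0.71) ≈ 9.1987.
y_gold = 9.1987^0.29 ≈ 1.9032; c_gold = (1−0.29)·y_gold ≈ 1.3513.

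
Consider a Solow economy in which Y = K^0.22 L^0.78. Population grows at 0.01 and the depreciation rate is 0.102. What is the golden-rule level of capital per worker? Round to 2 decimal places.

Break-even investment rate: n + δ = 0.01 + 0.102 = 0.112.
At the golden rule the marginal product of capital equals n+δ: 0.22·k^(0.22−1) = 0.112. Solving, k_gold = (0.22/0.112)^(1/0.78) ≈ 2.3763.

k_gold ≈ 2.38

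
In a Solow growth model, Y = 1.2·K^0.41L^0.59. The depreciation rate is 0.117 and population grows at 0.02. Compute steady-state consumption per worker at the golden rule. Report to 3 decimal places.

c_gold ≈ 1.721

n + δ = 0.02 + 0.117 = 0.137.
Setting f'(k) = n+δ gives 0.41·1.2·k^(0.41−1) = 0.137, hence k_gold = (0.41·1.2/0.137)^(1/0.59) ≈ 8.7316.
y_gold = 1.2·8.7316^0.41 ≈ 2.9176.
c_gold = y_gold − (n+δ)·k_gold = 2.9176 − 0.137·8.7316 ≈ 1.7214.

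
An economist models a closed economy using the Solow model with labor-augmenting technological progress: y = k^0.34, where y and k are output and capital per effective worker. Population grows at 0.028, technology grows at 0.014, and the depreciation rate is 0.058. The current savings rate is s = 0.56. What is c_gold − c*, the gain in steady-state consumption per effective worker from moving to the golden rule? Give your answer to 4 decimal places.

Δc ≈ 0.1710

The effective depreciation rate is n + g + δ = 0.028 + 0.014 + 0.058 = 0.1.
Current steady state (s = 0.56): k* = (0.56/0.1)^(1/0.66) ≈ 13.6025, y* = 13.6025^0.34 ≈ 2.4290, c* = (1−0.56)·2.4290 ≈ 1.0688.
At the golden rule the marginal product of capital equals n+g+δ: 0.34·k^(0.34−1) = 0.1. Solving, k_gold = (0.34/0.1)^(1/0.66) ≈ 6.3866.
y_gold = 6.3866^0.34 ≈ 1.8784, c_gold = y_gold − 0.1·k_gold ≈ 1.2398.
Gain: Δc = 1.2398 − 1.0688 ≈ 0.1710.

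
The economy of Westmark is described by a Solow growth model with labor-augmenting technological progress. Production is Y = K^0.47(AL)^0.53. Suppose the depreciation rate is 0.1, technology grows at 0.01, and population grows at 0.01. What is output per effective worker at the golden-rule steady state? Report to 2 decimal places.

y_gold ≈ 3.36

Capital per effective worker breaks even when investment replaces (n + g + δ)·k; here n + g + δ = 0.12.
At the golden rule the marginal product of capital equals n+g+δ: 0.47·k^(0.47−1) = 0.12. Solving, k_gold = (0.47/0.12)^(1/0.53) ≈ 13.1435.
Output: y_gold = k_gold^0.47 = 13.1435^0.47 ≈ 3.3558.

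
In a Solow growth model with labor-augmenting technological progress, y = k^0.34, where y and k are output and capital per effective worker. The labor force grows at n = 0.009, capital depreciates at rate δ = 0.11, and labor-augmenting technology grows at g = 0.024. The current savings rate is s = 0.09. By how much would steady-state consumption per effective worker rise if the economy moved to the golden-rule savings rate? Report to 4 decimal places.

Δc ≈ 0.3143

Break-even investment rate: n + g + δ = 0.009 + 0.024 + 0.11 = 0.143.
Current steady state (s = 0.09): k* = (0.09/0.143)^(1/0.66) ≈ 0.4958, y* = 0.4958^0.34 ≈ 0.7878, c* = (1−0.09)·0.7878 ≈ 0.7169.
Maximizing c = f(k) − (n+g+δ)·k gives f'(k) = n+g+δ, i.e. 0.34·k^(0.34−1) = 0.143, so k_gold = (0.34/0.143)^(1/0.66) ≈ 3.7146.
y_gold = 3.7146^0.34 ≈ 1.5623, c_gold = y_gold − 0.143·k_gold ≈ 1.0311.
Gain: Δc = 1.0311 − 0.7169 ≈ 0.3143.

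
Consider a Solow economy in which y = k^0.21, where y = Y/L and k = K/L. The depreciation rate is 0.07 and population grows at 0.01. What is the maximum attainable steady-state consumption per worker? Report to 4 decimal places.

Break-even investment rate: n + δ = 0.01 + 0.07 = 0.08.
Setting f'(k) = n+δ gives 0.21·k^(0.21−1) = 0.08, hence k_gold = (0.21/0.08)^(1/0.79) ≈ 3.3927.
y_gold = 3.3927^0.21 ≈ 1.2925.
c_gold = y_gold − (n+δ)·k_gold = 1.2925 − 0.08·3.3927 ≈ 1.0210.

c_gold ≈ 1.0210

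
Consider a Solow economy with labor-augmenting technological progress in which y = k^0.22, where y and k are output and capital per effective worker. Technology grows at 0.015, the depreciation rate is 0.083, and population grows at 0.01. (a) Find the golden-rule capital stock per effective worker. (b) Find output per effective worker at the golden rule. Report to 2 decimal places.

(a) k_gold ≈ 2.49; (b) y_gold ≈ 1.22

Break-even investment rate: n + g + δ = 0.01 + 0.015 + 0.083 = 0.108.
Setting f'(k) = n+g+δ gives 0.22·k^(0.22−1) = 0.108, hence k_gold = (0.22/0.108)^(1/0.78) ≈ 2.4897.
y_gold = 2.4897^0.22 ≈ 1.2222.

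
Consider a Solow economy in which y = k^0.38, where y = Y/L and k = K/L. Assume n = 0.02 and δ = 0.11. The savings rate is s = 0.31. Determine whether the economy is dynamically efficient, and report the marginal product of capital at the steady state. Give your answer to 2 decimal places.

dynamically efficient; MPK ≈ 0.16

Break-even investment rate: n + δ = 0.02 + 0.11 = 0.13.
Steady-state k*: s·k^0.38 = 0.13·k gives k* = (0.31/0.13)^(1/0.62) ≈ 4.0620.
MPK = 0.38·4.0620^(-0.62) ≈ 0.1594.
MPK > n+δ = 0.13, so the economy is dynamically efficient (under-saving).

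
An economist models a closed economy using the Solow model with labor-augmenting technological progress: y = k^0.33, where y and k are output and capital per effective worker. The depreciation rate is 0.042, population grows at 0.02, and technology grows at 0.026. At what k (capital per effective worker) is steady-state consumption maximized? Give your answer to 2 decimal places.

k_gold ≈ 7.19

Break-even investment rate: n + g + δ = 0.02 + 0.026 + 0.042 = 0.088.
At the golden rule the marginal product of capital equals n+g+δ: 0.33·k^(0.33−1) = 0.088. Solving, k_gold = (0.33/0.088)^(1/0.67) ≈ 7.1906.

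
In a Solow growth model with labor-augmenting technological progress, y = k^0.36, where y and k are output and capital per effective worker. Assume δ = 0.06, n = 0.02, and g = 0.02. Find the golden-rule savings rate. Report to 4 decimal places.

s_gold = 0.3600

Break-even investment rate: n + g + δ = 0.02 + 0.02 + 0.06 = 0.1.
At the golden rule MPK = n+g+δ, and in any Cobb-Douglas steady state s = (n+g+δ)·k/y = MPK·k/y = capital's share 0.36.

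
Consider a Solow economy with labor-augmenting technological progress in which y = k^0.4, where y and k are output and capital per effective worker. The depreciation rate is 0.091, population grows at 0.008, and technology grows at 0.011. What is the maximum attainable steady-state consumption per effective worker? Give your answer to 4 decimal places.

Capital per effective worker breaks even when investment replaces (n + g + δ)·k; here n + g + δ = 0.11.
Setting f'(k) = n+g+δ gives 0.4·k^(0.4−1) = 0.11, hence k_gold = (0.4/0.11)^(1/0.6) ≈ 8.5990.
y_gold = 8.5990^0.4 ≈ 2.3647.
c_gold = y_gold − (n+g+δ)·k_gold = 2.3647 − 0.11·8.5990 ≈ 1.4188.

c_gold ≈ 1.4188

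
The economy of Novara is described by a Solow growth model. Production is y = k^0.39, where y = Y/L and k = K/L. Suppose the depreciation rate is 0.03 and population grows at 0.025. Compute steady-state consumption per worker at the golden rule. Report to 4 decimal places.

c_gold ≈ 2.1341

The effective depreciation rate is n + δ = 0.025 + 0.03 = 0.055.
Golden rule sets MPK = n+δ: 0.39·k^(0.39−1) = 0.055, so k_gold = (0.39/0.055)^(1/0.61) ≈ 24.8081.
y_gold = 24.8081^0.39 ≈ 3.4986.
c_gold = y_gold − (n+δ)·k_gold = 3.4986 − 0.055·24.8081 ≈ 2.1341.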